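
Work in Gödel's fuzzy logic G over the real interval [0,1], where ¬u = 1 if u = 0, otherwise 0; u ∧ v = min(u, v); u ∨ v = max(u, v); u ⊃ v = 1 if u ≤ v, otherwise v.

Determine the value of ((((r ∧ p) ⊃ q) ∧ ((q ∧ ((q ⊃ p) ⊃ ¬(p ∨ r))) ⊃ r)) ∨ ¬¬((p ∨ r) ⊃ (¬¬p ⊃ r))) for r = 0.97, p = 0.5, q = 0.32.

1.00

(r ∧ p) = min(0.97, 0.5) = 0.5
((r ∧ p) ⊃ q): 0.5 > 0.32, so result = 0.32
(q ⊃ p): 0.32 ≤ 0.5, so result = 1
(p ∨ r) = max(0.5, 0.97) = 0.97
¬(p ∨ r): Gödel ¬ of 0.97 = 0 (operand ≠ 0)
((q ⊃ p) ⊃ ¬(p ∨ r)): 1 > 0, so result = 0
(q ∧ ((q ⊃ p) ⊃ ¬(p ∨ r))) = min(0.32, 0) = 0
((q ∧ ((q ⊃ p) ⊃ ¬(p ∨ r))) ⊃ r): 0 ≤ 0.97, so result = 1
(((r ∧ p) ⊃ q) ∧ ((q ∧ ((q ⊃ p) ⊃ ¬(p ∨ r))) ⊃ r)) = min(0.32, 1) = 0.32
(p ∨ r) = max(0.5, 0.97) = 0.97
¬p: Gödel ¬ of 0.5 = 0 (operand ≠ 0)
¬¬p: Gödel ¬ of 0 = 1 (operand is 0)
(¬¬p ⊃ r): 1 > 0.97, so result = 0.97
((p ∨ r) ⊃ (¬¬p ⊃ r)): 0.97 ≤ 0.97, so result = 1
¬((p ∨ r) ⊃ (¬¬p ⊃ r)): Gödel ¬ of 1 = 0 (operand ≠ 0)
¬¬((p ∨ r) ⊃ (¬¬p ⊃ r)): Gödel ¬ of 0 = 1 (operand is 0)
((((r ∧ p) ⊃ q) ∧ ((q ∧ ((q ⊃ p) ⊃ ¬(p ∨ r))) ⊃ r)) ∨ ¬¬((p ∨ r) ⊃ (¬¬p ⊃ r))) = max(0.32, 1) = 1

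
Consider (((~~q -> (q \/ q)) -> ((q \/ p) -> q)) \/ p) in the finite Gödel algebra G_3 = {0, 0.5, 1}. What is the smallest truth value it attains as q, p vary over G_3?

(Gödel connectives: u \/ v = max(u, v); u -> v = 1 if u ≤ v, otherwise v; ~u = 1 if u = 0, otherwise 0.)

0.50

The minimum is attained at q = 0, p = 0.5:
  ~q: Gödel ¬ of 0 = 1 (operand is 0)
  ~~q: Gödel ¬ of 1 = 0 (operand ≠ 0)
  (q \/ q) = max(0, 0) = 0
  (~~q -> (q \/ q)): 0 ≤ 0, so result = 1
  (q \/ p) = max(0, 0.5) = 0.5
  ((q \/ p) -> q): 0.5 > 0, so result = 0
  ((~~q -> (q \/ q)) -> ((q \/ p) -> q)): 1 > 0, so result = 0
  (((~~q -> (q \/ q)) -> ((q \/ p) -> q)) \/ p) = max(0, 0.5) = 0.5
Checking all 9 assignments confirms none give a value below 0.50.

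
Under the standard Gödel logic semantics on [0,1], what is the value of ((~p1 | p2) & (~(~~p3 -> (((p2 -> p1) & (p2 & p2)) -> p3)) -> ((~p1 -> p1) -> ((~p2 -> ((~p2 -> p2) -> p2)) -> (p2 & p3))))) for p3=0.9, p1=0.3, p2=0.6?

~p1: Gödel ¬ of 0.3 = 0 (operand ≠ 0)
(~p1 | p2) = max(0, 0.6) = 0.6
~p3: Gödel ¬ of 0.9 = 0 (operand ≠ 0)
~~p3: Gödel ¬ of 0 = 1 (operand is 0)
(p2 -> p1): 0.6 > 0.3, so result = 0.3
(p2 & p2) = min(0.6, 0.6) = 0.6
((p2 -> p1) & (p2 & p2)) = min(0.3, 0.6) = 0.3
(((p2 -> p1) & (p2 & p2)) -> p3): 0.3 ≤ 0.9, so result = 1
(~~p3 -> (((p2 -> p1) & (p2 & p2)) -> p3)): 1 ≤ 1, so result = 1
~(~~p3 -> (((p2 -> p1) & (p2 & p2)) -> p3)): Gödel ¬ of 1 = 0 (operand ≠ 0)
~p1: Gödel ¬ of 0.3 = 0 (operand ≠ 0)
(~p1 -> p1): 0 ≤ 0.3, so result = 1
~p2: Gödel ¬ of 0.6 = 0 (operand ≠ 0)
~p2: Gödel ¬ of 0.6 = 0 (operand ≠ 0)
(~p2 -> p2): 0 ≤ 0.6, so result = 1
((~p2 -> p2) -> p2): 1 > 0.6, so result = 0.6
(~p2 -> ((~p2 -> p2) -> p2)): 0 ≤ 0.6, so result = 1
(p2 & p3) = min(0.6, 0.9) = 0.6
((~p2 -> ((~p2 -> p2) -> p2)) -> (p2 & p3)): 1 > 0.6, so result = 0.6
((~p1 -> p1) -> ((~p2 -> ((~p2 -> p2) -> p2)) -> (p2 & p3))): 1 > 0.6, so result = 0.6
(~(~~p3 -> (((p2 -> p1) & (p2 & p2)) -> p3)) -> ((~p1 -> p1) -> ((~p2 -> ((~p2 -> p2) -> p2)) -> (p2 & p3)))): 0 ≤ 0.6, so result = 1
((~p1 | p2) & (~(~~p3 -> (((p2 -> p1) & (p2 & p2)) -> p3)) -> ((~p1 -> p1) -> ((~p2 -> ((~p2 -> p2) -> p2)) -> (p2 & p3))))) = min(0.6, 1) = 0.6

0.60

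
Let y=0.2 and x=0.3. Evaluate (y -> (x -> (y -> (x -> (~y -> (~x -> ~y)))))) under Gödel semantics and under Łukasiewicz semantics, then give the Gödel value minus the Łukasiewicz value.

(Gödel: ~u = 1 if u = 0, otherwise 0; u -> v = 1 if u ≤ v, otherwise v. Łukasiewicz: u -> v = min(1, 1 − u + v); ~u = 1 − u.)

Gödel evaluation:
  ~y: Gödel ¬ of 0.2 = 0 (operand ≠ 0)
  ~x: Gödel ¬ of 0.3 = 0 (operand ≠ 0)
  ~y: Gödel ¬ of 0.2 = 0 (operand ≠ 0)
  (~x -> ~y): 0 ≤ 0, so result = 1
  (~y -> (~x -> ~y)): 0 ≤ 1, so result = 1
  (x -> (~y -> (~x -> ~y))): 0.3 ≤ 1, so result = 1
  (y -> (x -> (~y -> (~x -> ~y)))): 0.2 ≤ 1, so result = 1
  (x -> (y -> (x -> (~y -> (~x -> ~y))))): 0.3 ≤ 1, so result = 1
  (y -> (x -> (y -> (x -> (~y -> (~x -> ~y)))))): 0.2 ≤ 1, so result = 1
  Gödel value = 1
Łukasiewicz evaluation:
  ~y: Łukasiewicz ¬ gives 1 − 0.2 = 0.8
  ~x: Łukasiewicz ¬ gives 1 − 0.3 = 0.7
  ~y: Łukasiewicz ¬ gives 1 − 0.2 = 0.8
  (~x -> ~y): min(1, 1 − 0.7 + 0.8) = 1
  (~y -> (~x -> ~y)): min(1, 1 − 0.8 + 1) = 1
  (x -> (~y -> (~x -> ~y))): min(1, 1 − 0.3 + 1) = 1
  (y -> (x -> (~y -> (~x -> ~y)))): min(1, 1 − 0.2 + 1) = 1
  (x -> (y -> (x -> (~y -> (~x -> ~y))))): min(1, 1 − 0.3 + 1) = 1
  (y -> (x -> (y -> (x -> (~y -> (~x -> ~y)))))): min(1, 1 − 0.2 + 1) = 1
  Łukasiewicz value = 1
Difference: 1 − 1 = 0.00

0.00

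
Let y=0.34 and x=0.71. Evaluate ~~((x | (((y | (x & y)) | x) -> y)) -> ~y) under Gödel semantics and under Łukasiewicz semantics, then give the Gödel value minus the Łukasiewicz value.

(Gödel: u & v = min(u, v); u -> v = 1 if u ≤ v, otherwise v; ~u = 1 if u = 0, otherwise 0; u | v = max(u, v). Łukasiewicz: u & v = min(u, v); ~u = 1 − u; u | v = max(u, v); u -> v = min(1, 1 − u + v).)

Gödel evaluation:
  (x & y) = min(0.71, 0.34) = 0.34
  (y | (x & y)) = max(0.34, 0.34) = 0.34
  ((y | (x & y)) | x) = max(0.34, 0.71) = 0.71
  (((y | (x & y)) | x) -> y): 0.71 > 0.34, so result = 0.34
  (x | (((y | (x & y)) | x) -> y)) = max(0.71, 0.34) = 0.71
  ~y: Gödel ¬ of 0.34 = 0 (operand ≠ 0)
  ((x | (((y | (x & y)) | x) -> y)) -> ~y): 0.71 > 0, so result = 0
  ~((x | (((y | (x & y)) | x) -> y)) -> ~y): Gödel ¬ of 0 = 1 (operand is 0)
  ~~((x | (((y | (x & y)) | x) -> y)) -> ~y): Gödel ¬ of 1 = 0 (operand ≠ 0)
  Gödel value = 0
Łukasiewicz evaluation:
  (x & y) = min(0.71, 0.34) = 0.34
  (y | (x & y)) = max(0.34, 0.34) = 0.34
  ((y | (x & y)) | x) = max(0.34, 0.71) = 0.71
  (((y | (x & y)) | x) -> y): min(1, 1 − 0.71 + 0.34) = 0.63
  (x | (((y | (x & y)) | x) -> y)) = max(0.71, 0.63) = 0.71
  ~y: Łukasiewicz ¬ gives 1 − 0.34 = 0.66
  ((x | (((y | (x & y)) | x) -> y)) -> ~y): min(1, 1 − 0.71 + 0.66) = 0.95
  ~((x | (((y | (x & y)) | x) -> y)) -> ~y): Łukasiewicz ¬ gives 1 − 0.95 = 0.05
  ~~((x | (((y | (x & y)) | x) -> y)) -> ~y): Łukasiewicz ¬ gives 1 − 0.05 = 0.95
  Łukasiewicz value = 0.95
Difference: 0 − 0.95 = -0.95

-0.95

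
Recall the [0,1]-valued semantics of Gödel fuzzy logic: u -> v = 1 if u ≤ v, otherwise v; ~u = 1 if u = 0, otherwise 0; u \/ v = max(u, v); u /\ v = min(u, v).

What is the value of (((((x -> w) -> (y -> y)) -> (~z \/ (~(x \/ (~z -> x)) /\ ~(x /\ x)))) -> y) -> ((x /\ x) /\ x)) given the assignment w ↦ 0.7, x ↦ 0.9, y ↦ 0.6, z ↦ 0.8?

(x -> w): 0.9 > 0.7, so result = 0.7
(y -> y): 0.6 ≤ 0.6, so result = 1
((x -> w) -> (y -> y)): 0.7 ≤ 1, so result = 1
~z: Gödel ¬ of 0.8 = 0 (operand ≠ 0)
~z: Gödel ¬ of 0.8 = 0 (operand ≠ 0)
(~z -> x): 0 ≤ 0.9, so result = 1
(x \/ (~z -> x)) = max(0.9, 1) = 1
~(x \/ (~z -> x)): Gödel ¬ of 1 = 0 (operand ≠ 0)
(x /\ x) = min(0.9, 0.9) = 0.9
~(x /\ x): Gödel ¬ of 0.9 = 0 (operand ≠ 0)
(~(x \/ (~z -> x)) /\ ~(x /\ x)) = min(0, 0) = 0
(~z \/ (~(x \/ (~z -> x)) /\ ~(x /\ x))) = max(0, 0) = 0
(((x -> w) -> (y -> y)) -> (~z \/ (~(x \/ (~z -> x)) /\ ~(x /\ x)))): 1 > 0, so result = 0
((((x -> w) -> (y -> y)) -> (~z \/ (~(x \/ (~z -> x)) /\ ~(x /\ x)))) -> y): 0 ≤ 0.6, so result = 1
(x /\ x) = min(0.9, 0.9) = 0.9
((x /\ x) /\ x) = min(0.9, 0.9) = 0.9
(((((x -> w) -> (y -> y)) -> (~z \/ (~(x \/ (~z -> x)) /\ ~(x /\ x)))) -> y) -> ((x /\ x) /\ x)): 1 > 0.9, so result = 0.9

0.90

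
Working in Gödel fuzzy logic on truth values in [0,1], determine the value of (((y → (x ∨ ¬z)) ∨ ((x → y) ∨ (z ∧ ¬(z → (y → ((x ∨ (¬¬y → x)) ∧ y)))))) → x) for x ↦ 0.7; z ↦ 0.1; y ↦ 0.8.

¬z: Gödel ¬ of 0.1 = 0 (operand ≠ 0)
(x ∨ ¬z) = max(0.7, 0) = 0.7
(y → (x ∨ ¬z)): 0.8 > 0.7, so result = 0.7
(x → y): 0.7 ≤ 0.8, so result = 1
¬y: Gödel ¬ of 0.8 = 0 (operand ≠ 0)
¬¬y: Gödel ¬ of 0 = 1 (operand is 0)
(¬¬y → x): 1 > 0.7, so result = 0.7
(x ∨ (¬¬y → x)) = max(0.7, 0.7) = 0.7
((x ∨ (¬¬y → x)) ∧ y) = min(0.7, 0.8) = 0.7
(y → ((x ∨ (¬¬y → x)) ∧ y)): 0.8 > 0.7, so result = 0.7
(z → (y → ((x ∨ (¬¬y → x)) ∧ y))): 0.1 ≤ 0.7, so result = 1
¬(z → (y → ((x ∨ (¬¬y → x)) ∧ y))): Gödel ¬ of 1 = 0 (operand ≠ 0)
(z ∧ ¬(z → (y → ((x ∨ (¬¬y → x)) ∧ y)))) = min(0.1, 0) = 0
((x → y) ∨ (z ∧ ¬(z → (y → ((x ∨ (¬¬y → x)) ∧ y))))) = max(1, 0) = 1
((y → (x ∨ ¬z)) ∨ ((x → y) ∨ (z ∧ ¬(z → (y → ((x ∨ (¬¬y → x)) ∧ y)))))) = max(0.7, 1) = 1
(((y → (x ∨ ¬z)) ∨ ((x → y) ∨ (z ∧ ¬(z → (y → ((x ∨ (¬¬y → x)) ∧ y)))))) → x): 1 > 0.7, so result = 0.7

0.70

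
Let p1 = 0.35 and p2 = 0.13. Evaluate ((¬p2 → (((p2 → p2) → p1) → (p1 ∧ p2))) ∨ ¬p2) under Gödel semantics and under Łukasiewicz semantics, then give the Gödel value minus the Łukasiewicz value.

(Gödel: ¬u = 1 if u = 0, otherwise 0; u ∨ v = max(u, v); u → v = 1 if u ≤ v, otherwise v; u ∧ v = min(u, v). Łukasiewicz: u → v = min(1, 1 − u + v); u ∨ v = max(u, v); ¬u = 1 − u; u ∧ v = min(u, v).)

0.09

Gödel evaluation:
  ¬p2: Gödel ¬ of 0.13 = 0 (operand ≠ 0)
  (p2 → p2): 0.13 ≤ 0.13, so result = 1
  ((p2 → p2) → p1): 1 > 0.35, so result = 0.35
  (p1 ∧ p2) = min(0.35, 0.13) = 0.13
  (((p2 → p2) → p1) → (p1 ∧ p2)): 0.35 > 0.13, so result = 0.13
  (¬p2 → (((p2 → p2) → p1) → (p1 ∧ p2))): 0 ≤ 0.13, so result = 1
  ¬p2: Gödel ¬ of 0.13 = 0 (operand ≠ 0)
  ((¬p2 → (((p2 → p2) → p1) → (p1 ∧ p2))) ∨ ¬p2) = max(1, 0) = 1
  Gödel value = 1
Łukasiewicz evaluation:
  ¬p2: Łukasiewicz ¬ gives 1 − 0.13 = 0.87
  (p2 → p2): min(1, 1 − 0.13 + 0.13) = 1
  ((p2 → p2) → p1): min(1, 1 − 1 + 0.35) = 0.35
  (p1 ∧ p2) = min(0.35, 0.13) = 0.13
  (((p2 → p2) → p1) → (p1 ∧ p2)): min(1, 1 − 0.35 + 0.13) = 0.78
  (¬p2 → (((p2 → p2) → p1) → (p1 ∧ p2))): min(1, 1 − 0.87 + 0.78) = 0.91
  ¬p2: Łukasiewicz ¬ gives 1 − 0.13 = 0.87
  ((¬p2 → (((p2 → p2) → p1) → (p1 ∧ p2))) ∨ ¬p2) = max(0.91, 0.87) = 0.91
  Łukasiewicz value = 0.91
Difference: 1 − 0.91 = 0.09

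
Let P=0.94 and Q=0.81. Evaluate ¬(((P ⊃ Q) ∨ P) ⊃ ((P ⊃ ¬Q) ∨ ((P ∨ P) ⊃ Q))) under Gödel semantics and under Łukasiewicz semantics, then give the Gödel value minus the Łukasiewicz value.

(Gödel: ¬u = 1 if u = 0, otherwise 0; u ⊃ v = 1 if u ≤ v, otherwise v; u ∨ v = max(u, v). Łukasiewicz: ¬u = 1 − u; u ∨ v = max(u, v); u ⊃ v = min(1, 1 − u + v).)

Gödel evaluation:
  (P ⊃ Q): 0.94 > 0.81, so result = 0.81
  ((P ⊃ Q) ∨ P) = max(0.81, 0.94) = 0.94
  ¬Q: Gödel ¬ of 0.81 = 0 (operand ≠ 0)
  (P ⊃ ¬Q): 0.94 > 0, so result = 0
  (P ∨ P) = max(0.94, 0.94) = 0.94
  ((P ∨ P) ⊃ Q): 0.94 > 0.81, so result = 0.81
  ((P ⊃ ¬Q) ∨ ((P ∨ P) ⊃ Q)) = max(0, 0.81) = 0.81
  (((P ⊃ Q) ∨ P) ⊃ ((P ⊃ ¬Q) ∨ ((P ∨ P) ⊃ Q))): 0.94 > 0.81, so result = 0.81
  ¬(((P ⊃ Q) ∨ P) ⊃ ((P ⊃ ¬Q) ∨ ((P ∨ P) ⊃ Q))): Gödel ¬ of 0.81 = 0 (operand ≠ 0)
  Gödel value = 0
Łukasiewicz evaluation:
  (P ⊃ Q): min(1, 1 − 0.94 + 0.81) = 0.87
  ((P ⊃ Q) ∨ P) = max(0.87, 0.94) = 0.94
  ¬Q: Łukasiewicz ¬ gives 1 − 0.81 = 0.19
  (P ⊃ ¬Q): min(1, 1 − 0.94 + 0.19) = 0.25
  (P ∨ P) = max(0.94, 0.94) = 0.94
  ((P ∨ P) ⊃ Q): min(1, 1 − 0.94 + 0.81) = 0.87
  ((P ⊃ ¬Q) ∨ ((P ∨ P) ⊃ Q)) = max(0.25, 0.87) = 0.87
  (((P ⊃ Q) ∨ P) ⊃ ((P ⊃ ¬Q) ∨ ((P ∨ P) ⊃ Q))): min(1, 1 − 0.94 + 0.87) = 0.93
  ¬(((P ⊃ Q) ∨ P) ⊃ ((P ⊃ ¬Q) ∨ ((P ∨ P) ⊃ Q))): Łukasiewicz ¬ gives 1 − 0.93 = 0.07
  Łukasiewicz value = 0.07
Difference: 0 − 0.07 = -0.07

-0.07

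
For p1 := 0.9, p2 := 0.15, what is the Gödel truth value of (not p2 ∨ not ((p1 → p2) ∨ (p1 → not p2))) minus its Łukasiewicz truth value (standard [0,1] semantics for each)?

Gödel evaluation:
  not p2: Gödel ¬ of 0.15 = 0 (operand ≠ 0)
  (p1 → p2): 0.9 > 0.15, so result = 0.15
  not p2: Gödel ¬ of 0.15 = 0 (operand ≠ 0)
  (p1 → not p2): 0.9 > 0, so result = 0
  ((p1 → p2) ∨ (p1 → not p2)) = max(0.15, 0) = 0.15
  not ((p1 → p2) ∨ (p1 → not p2)): Gödel ¬ of 0.15 = 0 (operand ≠ 0)
  (not p2 ∨ not ((p1 → p2) ∨ (p1 → not p2))) = max(0, 0) = 0
  Gödel value = 0
Łukasiewicz evaluation:
  not p2: Łukasiewicz ¬ gives 1 − 0.15 = 0.85
  (p1 → p2): min(1, 1 − 0.9 + 0.15) = 0.25
  not p2: Łukasiewicz ¬ gives 1 − 0.15 = 0.85
  (p1 → not p2): min(1, 1 − 0.9 + 0.85) = 0.95
  ((p1 → p2) ∨ (p1 → not p2)) = max(0.25, 0.95) = 0.95
  not ((p1 → p2) ∨ (p1 → not p2)): Łukasiewicz ¬ gives 1 − 0.95 = 0.05
  (not p2 ∨ not ((p1 → p2) ∨ (p1 → not p2))) = max(0.85, 0.05) = 0.85
  Łukasiewicz value = 0.85
Difference: 0 − 0.85 = -0.85

-0.85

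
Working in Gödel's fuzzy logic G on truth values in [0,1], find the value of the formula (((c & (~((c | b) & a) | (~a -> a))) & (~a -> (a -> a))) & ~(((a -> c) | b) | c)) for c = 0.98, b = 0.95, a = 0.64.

0.00

(c | b) = max(0.98, 0.95) = 0.98
((c | b) & a) = min(0.98, 0.64) = 0.64
~((c | b) & a): Gödel ¬ of 0.64 = 0 (operand ≠ 0)
~a: Gödel ¬ of 0.64 = 0 (operand ≠ 0)
(~a -> a): 0 ≤ 0.64, so result = 1
(~((c | b) & a) | (~a -> a)) = max(0, 1) = 1
(c & (~((c | b) & a) | (~a -> a))) = min(0.98, 1) = 0.98
~a: Gödel ¬ of 0.64 = 0 (operand ≠ 0)
(a -> a): 0.64 ≤ 0.64, so result = 1
(~a -> (a -> a)): 0 ≤ 1, so result = 1
((c & (~((c | b) & a) | (~a -> a))) & (~a -> (a -> a))) = min(0.98, 1) = 0.98
(a -> c): 0.64 ≤ 0.98, so result = 1
((a -> c) | b) = max(1, 0.95) = 1
(((a -> c) | b) | c) = max(1, 0.98) = 1
~(((a -> c) | b) | c): Gödel ¬ of 1 = 0 (operand ≠ 0)
(((c & (~((c | b) & a) | (~a -> a))) & (~a -> (a -> a))) & ~(((a -> c) | b) | c)) = min(0.98, 0) = 0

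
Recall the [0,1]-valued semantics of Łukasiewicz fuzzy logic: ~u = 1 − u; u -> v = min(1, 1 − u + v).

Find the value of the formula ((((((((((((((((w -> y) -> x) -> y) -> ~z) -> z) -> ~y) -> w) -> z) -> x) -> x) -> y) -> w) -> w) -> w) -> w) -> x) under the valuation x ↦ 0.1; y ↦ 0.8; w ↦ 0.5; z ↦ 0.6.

(w -> y): min(1, 1 − 0.5 + 0.8) = 1
((w -> y) -> x): min(1, 1 − 1 + 0.1) = 0.1
(((w -> y) -> x) -> y): min(1, 1 − 0.1 + 0.8) = 1
~z: Łukasiewicz ¬ gives 1 − 0.6 = 0.4
((((w -> y) -> x) -> y) -> ~z): min(1, 1 − 1 + 0.4) = 0.4
(((((w -> y) -> x) -> y) -> ~z) -> z): min(1, 1 − 0.4 + 0.6) = 1
~y: Łukasiewicz ¬ gives 1 − 0.8 = 0.2
((((((w -> y) -> x) -> y) -> ~z) -> z) -> ~y): min(1, 1 − 1 + 0.2) = 0.2
(((((((w -> y) -> x) -> y) -> ~z) -> z) -> ~y) -> w): min(1, 1 − 0.2 + 0.5) = 1
((((((((w -> y) -> x) -> y) -> ~z) -> z) -> ~y) -> w) -> z): min(1, 1 − 1 + 0.6) = 0.6
(((((((((w -> y) -> x) -> y) -> ~z) -> z) -> ~y) -> w) -> z) -> x): min(1, 1 − 0.6 + 0.1) = 0.5
((((((((((w -> y) -> x) -> y) -> ~z) -> z) -> ~y) -> w) -> z) -> x) -> x): min(1, 1 − 0.5 + 0.1) = 0.6
(((((((((((w -> y) -> x) -> y) -> ~z) -> z) -> ~y) -> w) -> z) -> x) -> x) -> y): min(1, 1 − 0.6 + 0.8) = 1
((((((((((((w -> y) -> x) -> y) -> ~z) -> z) -> ~y) -> w) -> z) -> x) -> x) -> y) -> w): min(1, 1 − 1 + 0.5) = 0.5
(((((((((((((w -> y) -> x) -> y) -> ~z) -> z) -> ~y) -> w) -> z) -> x) -> x) -> y) -> w) -> w): min(1, 1 − 0.5 + 0.5) = 1
((((((((((((((w -> y) -> x) -> y) -> ~z) -> z) -> ~y) -> w) -> z) -> x) -> x) -> y) -> w) -> w) -> w): min(1, 1 − 1 + 0.5) = 0.5
(((((((((((((((w -> y) -> x) -> y) -> ~z) -> z) -> ~y) -> w) -> z) -> x) -> x) -> y) -> w) -> w) -> w) -> w): min(1, 1 − 0.5 + 0.5) = 1
((((((((((((((((w -> y) -> x) -> y) -> ~z) -> z) -> ~y) -> w) -> z) -> x) -> x) -> y) -> w) -> w) -> w) -> w) -> x): min(1, 1 − 1 + 0.1) = 0.1

0.10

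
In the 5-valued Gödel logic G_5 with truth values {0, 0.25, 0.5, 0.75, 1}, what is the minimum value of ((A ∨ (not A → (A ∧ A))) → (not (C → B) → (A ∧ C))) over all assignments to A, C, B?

The minimum is attained at A = 0.25, C = 0.25, B = 0:
  not A: Gödel ¬ of 0.25 = 0 (operand ≠ 0)
  (A ∧ A) = min(0.25, 0.25) = 0.25
  (not A → (A ∧ A)): 0 ≤ 0.25, so result = 1
  (A ∨ (not A → (A ∧ A))) = max(0.25, 1) = 1
  (C → B): 0.25 > 0, so result = 0
  not (C → B): Gödel ¬ of 0 = 1 (operand is 0)
  (A ∧ C) = min(0.25, 0.25) = 0.25
  (not (C → B) → (A ∧ C)): 1 > 0.25, so result = 0.25
  ((A ∨ (not A → (A ∧ A))) → (not (C → B) → (A ∧ C))): 1 > 0.25, so result = 0.25
Checking all 125 assignments confirms none give a value below 0.25.

0.25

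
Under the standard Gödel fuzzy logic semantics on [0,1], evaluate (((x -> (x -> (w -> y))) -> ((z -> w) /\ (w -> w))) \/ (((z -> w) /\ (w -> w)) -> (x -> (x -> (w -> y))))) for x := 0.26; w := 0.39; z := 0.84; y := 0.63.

1.00

(w -> y): 0.39 ≤ 0.63, so result = 1
(x -> (w -> y)): 0.26 ≤ 1, so result = 1
(x -> (x -> (w -> y))): 0.26 ≤ 1, so result = 1
(z -> w): 0.84 > 0.39, so result = 0.39
(w -> w): 0.39 ≤ 0.39, so result = 1
((z -> w) /\ (w -> w)) = min(0.39, 1) = 0.39
((x -> (x -> (w -> y))) -> ((z -> w) /\ (w -> w))): 1 > 0.39, so result = 0.39
(z -> w): 0.84 > 0.39, so result = 0.39
(w -> w): 0.39 ≤ 0.39, so result = 1
((z -> w) /\ (w -> w)) = min(0.39, 1) = 0.39
(w -> y): 0.39 ≤ 0.63, so result = 1
(x -> (w -> y)): 0.26 ≤ 1, so result = 1
(x -> (x -> (w -> y))): 0.26 ≤ 1, so result = 1
(((z -> w) /\ (w -> w)) -> (x -> (x -> (w -> y)))): 0.39 ≤ 1, so result = 1
(((x -> (x -> (w -> y))) -> ((z -> w) /\ (w -> w))) \/ (((z -> w) /\ (w -> w)) -> (x -> (x -> (w -> y))))) = max(0.39, 1) = 1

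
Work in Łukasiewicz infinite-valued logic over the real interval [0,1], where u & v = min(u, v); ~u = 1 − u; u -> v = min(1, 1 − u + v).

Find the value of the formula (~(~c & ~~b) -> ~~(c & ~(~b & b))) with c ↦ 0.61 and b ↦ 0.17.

0.78

~c: Łukasiewicz ¬ gives 1 − 0.61 = 0.39
~b: Łukasiewicz ¬ gives 1 − 0.17 = 0.83
~~b: Łukasiewicz ¬ gives 1 − 0.83 = 0.17
(~c & ~~b) = min(0.39, 0.17) = 0.17
~(~c & ~~b): Łukasiewicz ¬ gives 1 − 0.17 = 0.83
~b: Łukasiewicz ¬ gives 1 − 0.17 = 0.83
(~b & b) = min(0.83, 0.17) = 0.17
~(~b & b): Łukasiewicz ¬ gives 1 − 0.17 = 0.83
(c & ~(~b & b)) = min(0.61, 0.83) = 0.61
~(c & ~(~b & b)): Łukasiewicz ¬ gives 1 − 0.61 = 0.39
~~(c & ~(~b & b)): Łukasiewicz ¬ gives 1 − 0.39 = 0.61
(~(~c & ~~b) -> ~~(c & ~(~b & b))): min(1, 1 − 0.83 + 0.61) = 0.78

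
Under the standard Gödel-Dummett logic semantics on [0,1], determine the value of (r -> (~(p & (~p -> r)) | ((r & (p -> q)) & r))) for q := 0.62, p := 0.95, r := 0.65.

0.62

~p: Gödel ¬ of 0.95 = 0 (operand ≠ 0)
(~p -> r): 0 ≤ 0.65, so result = 1
(p & (~p -> r)) = min(0.95, 1) = 0.95
~(p & (~p -> r)): Gödel ¬ of 0.95 = 0 (operand ≠ 0)
(p -> q): 0.95 > 0.62, so result = 0.62
(r & (p -> q)) = min(0.65, 0.62) = 0.62
((r & (p -> q)) & r) = min(0.62, 0.65) = 0.62
(~(p & (~p -> r)) | ((r & (p -> q)) & r)) = max(0, 0.62) = 0.62
(r -> (~(p & (~p -> r)) | ((r & (p -> q)) & r))): 0.65 > 0.62, so result = 0.62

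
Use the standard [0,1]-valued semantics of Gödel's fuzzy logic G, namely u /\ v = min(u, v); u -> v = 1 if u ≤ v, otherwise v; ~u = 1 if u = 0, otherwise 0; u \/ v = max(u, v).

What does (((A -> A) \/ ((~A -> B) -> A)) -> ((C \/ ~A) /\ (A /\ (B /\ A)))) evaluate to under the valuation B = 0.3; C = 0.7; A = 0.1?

0.10

(A -> A): 0.1 ≤ 0.1, so result = 1
~A: Gödel ¬ of 0.1 = 0 (operand ≠ 0)
(~A -> B): 0 ≤ 0.3, so result = 1
((~A -> B) -> A): 1 > 0.1, so result = 0.1
((A -> A) \/ ((~A -> B) -> A)) = max(1, 0.1) = 1
~A: Gödel ¬ of 0.1 = 0 (operand ≠ 0)
(C \/ ~A) = max(0.7, 0) = 0.7
(B /\ A) = min(0.3, 0.1) = 0.1
(A /\ (B /\ A)) = min(0.1, 0.1) = 0.1
((C \/ ~A) /\ (A /\ (B /\ A))) = min(0.7, 0.1) = 0.1
(((A -> A) \/ ((~A -> B) -> A)) -> ((C \/ ~A) /\ (A /\ (B /\ A)))): 1 > 0.1, so result = 0.1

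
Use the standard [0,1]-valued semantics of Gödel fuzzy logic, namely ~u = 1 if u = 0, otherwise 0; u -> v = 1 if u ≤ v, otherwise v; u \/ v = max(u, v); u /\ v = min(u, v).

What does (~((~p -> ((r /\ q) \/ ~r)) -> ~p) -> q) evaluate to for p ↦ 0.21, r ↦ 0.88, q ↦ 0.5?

0.50

~p: Gödel ¬ of 0.21 = 0 (operand ≠ 0)
(r /\ q) = min(0.88, 0.5) = 0.5
~r: Gödel ¬ of 0.88 = 0 (operand ≠ 0)
((r /\ q) \/ ~r) = max(0.5, 0) = 0.5
(~p -> ((r /\ q) \/ ~r)): 0 ≤ 0.5, so result = 1
~p: Gödel ¬ of 0.21 = 0 (operand ≠ 0)
((~p -> ((r /\ q) \/ ~r)) -> ~p): 1 > 0, so result = 0
~((~p -> ((r /\ q) \/ ~r)) -> ~p): Gödel ¬ of 0 = 1 (operand is 0)
(~((~p -> ((r /\ q) \/ ~r)) -> ~p) -> q): 1 > 0.5, so result = 0.5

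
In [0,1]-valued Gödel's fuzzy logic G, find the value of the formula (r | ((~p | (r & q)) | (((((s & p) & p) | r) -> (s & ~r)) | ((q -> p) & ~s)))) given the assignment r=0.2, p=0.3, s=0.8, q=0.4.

0.20

~p: Gödel ¬ of 0.3 = 0 (operand ≠ 0)
(r & q) = min(0.2, 0.4) = 0.2
(~p | (r & q)) = max(0, 0.2) = 0.2
(s & p) = min(0.8, 0.3) = 0.3
((s & p) & p) = min(0.3, 0.3) = 0.3
(((s & p) & p) | r) = max(0.3, 0.2) = 0.3
~r: Gödel ¬ of 0.2 = 0 (operand ≠ 0)
(s & ~r) = min(0.8, 0) = 0
((((s & p) & p) | r) -> (s & ~r)): 0.3 > 0, so result = 0
(q -> p): 0.4 > 0.3, so result = 0.3
~s: Gödel ¬ of 0.8 = 0 (operand ≠ 0)
((q -> p) & ~s) = min(0.3, 0) = 0
(((((s & p) & p) | r) -> (s & ~r)) | ((q -> p) & ~s)) = max(0, 0) = 0
((~p | (r & q)) | (((((s & p) & p) | r) -> (s & ~r)) | ((q -> p) & ~s))) = max(0.2, 0) = 0.2
(r | ((~p | (r & q)) | (((((s & p) & p) | r) -> (s & ~r)) | ((q -> p) & ~s)))) = max(0.2, 0.2) = 0.2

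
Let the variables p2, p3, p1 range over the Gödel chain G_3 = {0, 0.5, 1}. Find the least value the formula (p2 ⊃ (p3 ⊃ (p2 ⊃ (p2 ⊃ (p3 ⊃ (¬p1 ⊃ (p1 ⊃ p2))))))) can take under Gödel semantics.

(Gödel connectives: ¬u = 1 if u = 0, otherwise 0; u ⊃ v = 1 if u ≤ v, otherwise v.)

Every assignment gives 1. For instance at p2 = 0, p3 = 0, p1 = 0:
  ¬p1: Gödel ¬ of 0 = 1 (operand is 0)
  (p1 ⊃ p2): 0 ≤ 0, so result = 1
  (¬p1 ⊃ (p1 ⊃ p2)): 1 ≤ 1, so result = 1
  (p3 ⊃ (¬p1 ⊃ (p1 ⊃ p2))): 0 ≤ 1, so result = 1
  (p2 ⊃ (p3 ⊃ (¬p1 ⊃ (p1 ⊃ p2)))): 0 ≤ 1, so result = 1
  (p2 ⊃ (p2 ⊃ (p3 ⊃ (¬p1 ⊃ (p1 ⊃ p2))))): 0 ≤ 1, so result = 1
  (p3 ⊃ (p2 ⊃ (p2 ⊃ (p3 ⊃ (¬p1 ⊃ (p1 ⊃ p2)))))): 0 ≤ 1, so result = 1
  (p2 ⊃ (p3 ⊃ (p2 ⊃ (p2 ⊃ (p3 ⊃ (¬p1 ⊃ (p1 ⊃ p2))))))): 0 ≤ 1, so result = 1
All 27 assignments give value 1 — the formula is a G_3-tautology.

1.00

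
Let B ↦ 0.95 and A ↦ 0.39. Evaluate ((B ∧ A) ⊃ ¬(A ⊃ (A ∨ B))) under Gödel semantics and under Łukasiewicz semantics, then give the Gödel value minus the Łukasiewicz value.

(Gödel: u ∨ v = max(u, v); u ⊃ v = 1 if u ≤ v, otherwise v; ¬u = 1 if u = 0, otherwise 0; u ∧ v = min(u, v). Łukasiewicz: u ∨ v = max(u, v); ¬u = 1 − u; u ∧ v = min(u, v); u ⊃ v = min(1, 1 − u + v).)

Gödel evaluation:
  (B ∧ A) = min(0.95, 0.39) = 0.39
  (A ∨ B) = max(0.39, 0.95) = 0.95
  (A ⊃ (A ∨ B)): 0.39 ≤ 0.95, so result = 1
  ¬(A ⊃ (A ∨ B)): Gödel ¬ of 1 = 0 (operand ≠ 0)
  ((B ∧ A) ⊃ ¬(A ⊃ (A ∨ B))): 0.39 > 0, so result = 0
  Gödel value = 0
Łukasiewicz evaluation:
  (B ∧ A) = min(0.95, 0.39) = 0.39
  (A ∨ B) = max(0.39, 0.95) = 0.95
  (A ⊃ (A ∨ B)): min(1, 1 − 0.39 + 0.95) = 1
  ¬(A ⊃ (A ∨ B)): Łukasiewicz ¬ gives 1 − 1 = 0
  ((B ∧ A) ⊃ ¬(A ⊃ (A ∨ B))): min(1, 1 − 0.39 + 0) = 0.61
  Łukasiewicz value = 0.61
Difference: 0 − 0.61 = -0.61

-0.61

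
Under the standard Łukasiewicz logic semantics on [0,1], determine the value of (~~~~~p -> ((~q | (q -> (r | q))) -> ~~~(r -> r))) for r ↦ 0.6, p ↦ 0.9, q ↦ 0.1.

~p: Łukasiewicz ¬ gives 1 − 0.9 = 0.1
~~p: Łukasiewicz ¬ gives 1 − 0.1 = 0.9
~~~p: Łukasiewicz ¬ gives 1 − 0.9 = 0.1
~~~~p: Łukasiewicz ¬ gives 1 − 0.1 = 0.9
~~~~~p: Łukasiewicz ¬ gives 1 − 0.9 = 0.1
~q: Łukasiewicz ¬ gives 1 − 0.1 = 0.9
(r | q) = max(0.6, 0.1) = 0.6
(q -> (r | q)): min(1, 1 − 0.1 + 0.6) = 1
(~q | (q -> (r | q))) = max(0.9, 1) = 1
(r -> r): min(1, 1 − 0.6 + 0.6) = 1
~(r -> r): Łukasiewicz ¬ gives 1 − 1 = 0
~~(r -> r): Łukasiewicz ¬ gives 1 − 0 = 1
~~~(r -> r): Łukasiewicz ¬ gives 1 − 1 = 0
((~q | (q -> (r | q))) -> ~~~(r -> r)): min(1, 1 − 1 + 0) = 0
(~~~~~p -> ((~q | (q -> (r | q))) -> ~~~(r -> r))): min(1, 1 − 0.1 + 0) = 0.9

0.90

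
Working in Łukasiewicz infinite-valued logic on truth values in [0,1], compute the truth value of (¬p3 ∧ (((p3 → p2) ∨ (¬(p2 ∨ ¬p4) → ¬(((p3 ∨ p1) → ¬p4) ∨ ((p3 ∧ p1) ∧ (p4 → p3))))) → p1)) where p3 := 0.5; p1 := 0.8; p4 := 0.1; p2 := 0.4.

¬p3: Łukasiewicz ¬ gives 1 − 0.5 = 0.5
(p3 → p2): min(1, 1 − 0.5 + 0.4) = 0.9
¬p4: Łukasiewicz ¬ gives 1 − 0.1 = 0.9
(p2 ∨ ¬p4) = max(0.4, 0.9) = 0.9
¬(p2 ∨ ¬p4): Łukasiewicz ¬ gives 1 − 0.9 = 0.1
(p3 ∨ p1) = max(0.5, 0.8) = 0.8
¬p4: Łukasiewicz ¬ gives 1 − 0.1 = 0.9
((p3 ∨ p1) → ¬p4): min(1, 1 − 0.8 + 0.9) = 1
(p3 ∧ p1) = min(0.5, 0.8) = 0.5
(p4 → p3): min(1, 1 − 0.1 + 0.5) = 1
((p3 ∧ p1) ∧ (p4 → p3)) = min(0.5, 1) = 0.5
(((p3 ∨ p1) → ¬p4) ∨ ((p3 ∧ p1) ∧ (p4 → p3))) = max(1, 0.5) = 1
¬(((p3 ∨ p1) → ¬p4) ∨ ((p3 ∧ p1) ∧ (p4 → p3))): Łukasiewicz ¬ gives 1 − 1 = 0
(¬(p2 ∨ ¬p4) → ¬(((p3 ∨ p1) → ¬p4) ∨ ((p3 ∧ p1) ∧ (p4 → p3)))): min(1, 1 − 0.1 + 0) = 0.9
((p3 → p2) ∨ (¬(p2 ∨ ¬p4) → ¬(((p3 ∨ p1) → ¬p4) ∨ ((p3 ∧ p1) ∧ (p4 → p3))))) = max(0.9, 0.9) = 0.9
(((p3 → p2) ∨ (¬(p2 ∨ ¬p4) → ¬(((p3 ∨ p1) → ¬p4) ∨ ((p3 ∧ p1) ∧ (p4 → p3))))) → p1): min(1, 1 − 0.9 + 0.8) = 0.9
(¬p3 ∧ (((p3 → p2) ∨ (¬(p2 ∨ ¬p4) → ¬(((p3 ∨ p1) → ¬p4) ∨ ((p3 ∧ p1) ∧ (p4 → p3))))) → p1)) = min(0.5, 0.9) = 0.5

0.50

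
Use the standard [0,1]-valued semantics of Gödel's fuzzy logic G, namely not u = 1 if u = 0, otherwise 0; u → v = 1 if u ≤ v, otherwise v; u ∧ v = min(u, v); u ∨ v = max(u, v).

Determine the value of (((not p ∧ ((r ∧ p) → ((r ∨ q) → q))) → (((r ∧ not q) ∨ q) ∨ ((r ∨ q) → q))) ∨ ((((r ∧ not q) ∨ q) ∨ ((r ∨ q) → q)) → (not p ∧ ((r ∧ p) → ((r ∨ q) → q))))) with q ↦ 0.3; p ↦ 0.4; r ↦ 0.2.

not p: Gödel ¬ of 0.4 = 0 (operand ≠ 0)
(r ∧ p) = min(0.2, 0.4) = 0.2
(r ∨ q) = max(0.2, 0.3) = 0.3
((r ∨ q) → q): 0.3 ≤ 0.3, so result = 1
((r ∧ p) → ((r ∨ q) → q)): 0.2 ≤ 1, so result = 1
(not p ∧ ((r ∧ p) → ((r ∨ q) → q))) = min(0, 1) = 0
not q: Gödel ¬ of 0.3 = 0 (operand ≠ 0)
(r ∧ not q) = min(0.2, 0) = 0
((r ∧ not q) ∨ q) = max(0, 0.3) = 0.3
(r ∨ q) = max(0.2, 0.3) = 0.3
((r ∨ q) → q): 0.3 ≤ 0.3, so result = 1
(((r ∧ not q) ∨ q) ∨ ((r ∨ q) → q)) = max(0.3, 1) = 1
((not p ∧ ((r ∧ p) → ((r ∨ q) → q))) → (((r ∧ not q) ∨ q) ∨ ((r ∨ q) → q))): 0 ≤ 1, so result = 1
not q: Gödel ¬ of 0.3 = 0 (operand ≠ 0)
(r ∧ not q) = min(0.2, 0) = 0
((r ∧ not q) ∨ q) = max(0, 0.3) = 0.3
(r ∨ q) = max(0.2, 0.3) = 0.3
((r ∨ q) → q): 0.3 ≤ 0.3, so result = 1
(((r ∧ not q) ∨ q) ∨ ((r ∨ q) → q)) = max(0.3, 1) = 1
not p: Gödel ¬ of 0.4 = 0 (operand ≠ 0)
(r ∧ p) = min(0.2, 0.4) = 0.2
(r ∨ q) = max(0.2, 0.3) = 0.3
((r ∨ q) → q): 0.3 ≤ 0.3, so result = 1
((r ∧ p) → ((r ∨ q) → q)): 0.2 ≤ 1, so result = 1
(not p ∧ ((r ∧ p) → ((r ∨ q) → q))) = min(0, 1) = 0
((((r ∧ not q) ∨ q) ∨ ((r ∨ q) → q)) → (not p ∧ ((r ∧ p) → ((r ∨ q) → q)))): 1 > 0, so result = 0
(((not p ∧ ((r ∧ p) → ((r ∨ q) → q))) → (((r ∧ not q) ∨ q) ∨ ((r ∨ q) → q))) ∨ ((((r ∧ not q) ∨ q) ∨ ((r ∨ q) → q)) → (not p ∧ ((r ∧ p) → ((r ∨ q) → q))))) = max(1, 0) = 1

1.00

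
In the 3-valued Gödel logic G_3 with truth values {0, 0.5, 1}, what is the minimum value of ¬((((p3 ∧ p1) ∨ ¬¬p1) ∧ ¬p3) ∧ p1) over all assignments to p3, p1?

0.00

The minimum is attained at p3 = 0, p1 = 0.5:
  (p3 ∧ p1) = min(0, 0.5) = 0
  ¬p1: Gödel ¬ of 0.5 = 0 (operand ≠ 0)
  ¬¬p1: Gödel ¬ of 0 = 1 (operand is 0)
  ((p3 ∧ p1) ∨ ¬¬p1) = max(0, 1) = 1
  ¬p3: Gödel ¬ of 0 = 1 (operand is 0)
  (((p3 ∧ p1) ∨ ¬¬p1) ∧ ¬p3) = min(1, 1) = 1
  ((((p3 ∧ p1) ∨ ¬¬p1) ∧ ¬p3) ∧ p1) = min(1, 0.5) = 0.5
  ¬((((p3 ∧ p1) ∨ ¬¬p1) ∧ ¬p3) ∧ p1): Gödel ¬ of 0.5 = 0 (operand ≠ 0)
Checking all 9 assignments confirms none give a value below 0.00.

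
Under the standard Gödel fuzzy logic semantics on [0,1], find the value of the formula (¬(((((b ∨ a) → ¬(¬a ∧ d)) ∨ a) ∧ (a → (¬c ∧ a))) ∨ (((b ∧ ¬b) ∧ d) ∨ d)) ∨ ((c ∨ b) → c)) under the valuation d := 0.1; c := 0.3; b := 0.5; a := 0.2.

(b ∨ a) = max(0.5, 0.2) = 0.5
¬a: Gödel ¬ of 0.2 = 0 (operand ≠ 0)
(¬a ∧ d) = min(0, 0.1) = 0
¬(¬a ∧ d): Gödel ¬ of 0 = 1 (operand is 0)
((b ∨ a) → ¬(¬a ∧ d)): 0.5 ≤ 1, so result = 1
(((b ∨ a) → ¬(¬a ∧ d)) ∨ a) = max(1, 0.2) = 1
¬c: Gödel ¬ of 0.3 = 0 (operand ≠ 0)
(¬c ∧ a) = min(0, 0.2) = 0
(a → (¬c ∧ a)): 0.2 > 0, so result = 0
((((b ∨ a) → ¬(¬a ∧ d)) ∨ a) ∧ (a → (¬c ∧ a))) = min(1, 0) = 0
¬b: Gödel ¬ of 0.5 = 0 (operand ≠ 0)
(b ∧ ¬b) = min(0.5, 0) = 0
((b ∧ ¬b) ∧ d) = min(0, 0.1) = 0
(((b ∧ ¬b) ∧ d) ∨ d) = max(0, 0.1) = 0.1
(((((b ∨ a) → ¬(¬a ∧ d)) ∨ a) ∧ (a → (¬c ∧ a))) ∨ (((b ∧ ¬b) ∧ d) ∨ d)) = max(0, 0.1) = 0.1
¬(((((b ∨ a) → ¬(¬a ∧ d)) ∨ a) ∧ (a → (¬c ∧ a))) ∨ (((b ∧ ¬b) ∧ d) ∨ d)): Gödel ¬ of 0.1 = 0 (operand ≠ 0)
(c ∨ b) = max(0.3, 0.5) = 0.5
((c ∨ b) → c): 0.5 > 0.3, so result = 0.3
(¬(((((b ∨ a) → ¬(¬a ∧ d)) ∨ a) ∧ (a → (¬c ∧ a))) ∨ (((b ∧ ¬b) ∧ d) ∨ d)) ∨ ((c ∨ b) → c)) = max(0, 0.3) = 0.3

0.30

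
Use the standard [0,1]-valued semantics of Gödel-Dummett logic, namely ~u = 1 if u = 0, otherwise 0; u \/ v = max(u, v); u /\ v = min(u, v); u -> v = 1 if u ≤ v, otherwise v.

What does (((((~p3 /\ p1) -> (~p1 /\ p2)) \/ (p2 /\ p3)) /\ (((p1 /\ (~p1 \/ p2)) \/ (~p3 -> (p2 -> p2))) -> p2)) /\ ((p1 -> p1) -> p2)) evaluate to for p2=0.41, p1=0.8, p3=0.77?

~p3: Gödel ¬ of 0.77 = 0 (operand ≠ 0)
(~p3 /\ p1) = min(0, 0.8) = 0
~p1: Gödel ¬ of 0.8 = 0 (operand ≠ 0)
(~p1 /\ p2) = min(0, 0.41) = 0
((~p3 /\ p1) -> (~p1 /\ p2)): 0 ≤ 0, so result = 1
(p2 /\ p3) = min(0.41, 0.77) = 0.41
(((~p3 /\ p1) -> (~p1 /\ p2)) \/ (p2 /\ p3)) = max(1, 0.41) = 1
~p1: Gödel ¬ of 0.8 = 0 (operand ≠ 0)
(~p1 \/ p2) = max(0, 0.41) = 0.41
(p1 /\ (~p1 \/ p2)) = min(0.8, 0.41) = 0.41
~p3: Gödel ¬ of 0.77 = 0 (operand ≠ 0)
(p2 -> p2): 0.41 ≤ 0.41, so result = 1
(~p3 -> (p2 -> p2)): 0 ≤ 1, so result = 1
((p1 /\ (~p1 \/ p2)) \/ (~p3 -> (p2 -> p2))) = max(0.41, 1) = 1
(((p1 /\ (~p1 \/ p2)) \/ (~p3 -> (p2 -> p2))) -> p2): 1 > 0.41, so result = 0.41
((((~p3 /\ p1) -> (~p1 /\ p2)) \/ (p2 /\ p3)) /\ (((p1 /\ (~p1 \/ p2)) \/ (~p3 -> (p2 -> p2))) -> p2)) = min(1, 0.41) = 0.41
(p1 -> p1): 0.8 ≤ 0.8, so result = 1
((p1 -> p1) -> p2): 1 > 0.41, so result = 0.41
(((((~p3 /\ p1) -> (~p1 /\ p2)) \/ (p2 /\ p3)) /\ (((p1 /\ (~p1 \/ p2)) \/ (~p3 -> (p2 -> p2))) -> p2)) /\ ((p1 -> p1) -> p2)) = min(0.41, 0.41) = 0.41

0.41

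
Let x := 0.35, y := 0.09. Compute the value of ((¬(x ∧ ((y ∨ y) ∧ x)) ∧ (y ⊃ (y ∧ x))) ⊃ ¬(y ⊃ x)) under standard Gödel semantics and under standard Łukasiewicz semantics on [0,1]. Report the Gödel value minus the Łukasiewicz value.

Gödel evaluation:
  (y ∨ y) = max(0.09, 0.09) = 0.09
  ((y ∨ y) ∧ x) = min(0.09, 0.35) = 0.09
  (x ∧ ((y ∨ y) ∧ x)) = min(0.35, 0.09) = 0.09
  ¬(x ∧ ((y ∨ y) ∧ x)): Gödel ¬ of 0.09 = 0 (operand ≠ 0)
  (y ∧ x) = min(0.09, 0.35) = 0.09
  (y ⊃ (y ∧ x)): 0.09 ≤ 0.09, so result = 1
  (¬(x ∧ ((y ∨ y) ∧ x)) ∧ (y ⊃ (y ∧ x))) = min(0, 1) = 0
  (y ⊃ x): 0.09 ≤ 0.35, so result = 1
  ¬(y ⊃ x): Gödel ¬ of 1 = 0 (operand ≠ 0)
  ((¬(x ∧ ((y ∨ y) ∧ x)) ∧ (y ⊃ (y ∧ x))) ⊃ ¬(y ⊃ x)): 0 ≤ 0, so result = 1
  Gödel value = 1
Łukasiewicz evaluation:
  (y ∨ y) = max(0.09, 0.09) = 0.09
  ((y ∨ y) ∧ x) = min(0.09, 0.35) = 0.09
  (x ∧ ((y ∨ y) ∧ x)) = min(0.35, 0.09) = 0.09
  ¬(x ∧ ((y ∨ y) ∧ x)): Łukasiewicz ¬ gives 1 − 0.09 = 0.91
  (y ∧ x) = min(0.09, 0.35) = 0.09
  (y ⊃ (y ∧ x)): min(1, 1 − 0.09 + 0.09) = 1
  (¬(x ∧ ((y ∨ y) ∧ x)) ∧ (y ⊃ (y ∧ x))) = min(0.91, 1) = 0.91
  (y ⊃ x): min(1, 1 − 0.09 + 0.35) = 1
  ¬(y ⊃ x): Łukasiewicz ¬ gives 1 − 1 = 0
  ((¬(x ∧ ((y ∨ y) ∧ x)) ∧ (y ⊃ (y ∧ x))) ⊃ ¬(y ⊃ x)): min(1, 1 − 0.91 + 0) = 0.09
  Łukasiewicz value = 0.09
Difference: 1 − 0.09 = 0.91

0.91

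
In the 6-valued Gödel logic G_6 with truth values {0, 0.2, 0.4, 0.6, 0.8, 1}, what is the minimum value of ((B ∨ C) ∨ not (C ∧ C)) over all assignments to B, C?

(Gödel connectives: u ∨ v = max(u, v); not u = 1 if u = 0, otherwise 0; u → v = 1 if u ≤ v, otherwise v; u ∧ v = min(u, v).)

The minimum is attained at B = 0, C = 0.2:
  (B ∨ C) = max(0, 0.2) = 0.2
  (C ∧ C) = min(0.2, 0.2) = 0.2
  not (C ∧ C): Gödel ¬ of 0.2 = 0 (operand ≠ 0)
  ((B ∨ C) ∨ not (C ∧ C)) = max(0.2, 0) = 0.2
Checking all 36 assignments confirms none give a value below 0.20.

0.20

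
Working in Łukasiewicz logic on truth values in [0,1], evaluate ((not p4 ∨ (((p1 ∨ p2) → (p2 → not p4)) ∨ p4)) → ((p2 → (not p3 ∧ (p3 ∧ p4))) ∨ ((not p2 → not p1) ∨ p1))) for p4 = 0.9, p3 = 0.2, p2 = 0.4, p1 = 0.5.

not p4: Łukasiewicz ¬ gives 1 − 0.9 = 0.1
(p1 ∨ p2) = max(0.5, 0.4) = 0.5
not p4: Łukasiewicz ¬ gives 1 − 0.9 = 0.1
(p2 → not p4): min(1, 1 − 0.4 + 0.1) = 0.7
((p1 ∨ p2) → (p2 → not p4)): min(1, 1 − 0.5 + 0.7) = 1
(((p1 ∨ p2) → (p2 → not p4)) ∨ p4) = max(1, 0.9) = 1
(not p4 ∨ (((p1 ∨ p2) → (p2 → not p4)) ∨ p4)) = max(0.1, 1) = 1
not p3: Łukasiewicz ¬ gives 1 − 0.2 = 0.8
(p3 ∧ p4) = min(0.2, 0.9) = 0.2
(not p3 ∧ (p3 ∧ p4)) = min(0.8, 0.2) = 0.2
(p2 → (not p3 ∧ (p3 ∧ p4))): min(1, 1 − 0.4 + 0.2) = 0.8
not p2: Łukasiewicz ¬ gives 1 − 0.4 = 0.6
not p1: Łukasiewicz ¬ gives 1 − 0.5 = 0.5
(not p2 → not p1): min(1, 1 − 0.6 + 0.5) = 0.9
((not p2 → not p1) ∨ p1) = max(0.9, 0.5) = 0.9
((p2 → (not p3 ∧ (p3 ∧ p4))) ∨ ((not p2 → not p1) ∨ p1)) = max(0.8, 0.9) = 0.9
((not p4 ∨ (((p1 ∨ p2) → (p2 → not p4)) ∨ p4)) → ((p2 → (not p3 ∧ (p3 ∧ p4))) ∨ ((not p2 → not p1) ∨ p1))): min(1, 1 − 1 + 0.9) = 0.9

0.90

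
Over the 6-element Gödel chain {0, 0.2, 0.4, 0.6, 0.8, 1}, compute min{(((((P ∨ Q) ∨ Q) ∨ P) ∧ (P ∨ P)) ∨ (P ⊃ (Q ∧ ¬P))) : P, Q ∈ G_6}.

The minimum is attained at P = 0.2, Q = 0:
  (P ∨ Q) = max(0.2, 0) = 0.2
  ((P ∨ Q) ∨ Q) = max(0.2, 0) = 0.2
  (((P ∨ Q) ∨ Q) ∨ P) = max(0.2, 0.2) = 0.2
  (P ∨ P) = max(0.2, 0.2) = 0.2
  ((((P ∨ Q) ∨ Q) ∨ P) ∧ (P ∨ P)) = min(0.2, 0.2) = 0.2
  ¬P: Gödel ¬ of 0.2 = 0 (operand ≠ 0)
  (Q ∧ ¬P) = min(0, 0) = 0
  (P ⊃ (Q ∧ ¬P)): 0.2 > 0, so result = 0
  (((((P ∨ Q) ∨ Q) ∨ P) ∧ (P ∨ P)) ∨ (P ⊃ (Q ∧ ¬P))) = max(0.2, 0) = 0.2
Checking all 36 assignments confirms none give a value below 0.20.

0.20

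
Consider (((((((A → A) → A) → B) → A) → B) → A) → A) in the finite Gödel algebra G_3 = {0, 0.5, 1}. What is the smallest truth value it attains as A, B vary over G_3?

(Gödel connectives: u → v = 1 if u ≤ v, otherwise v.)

The minimum is attained at A = 0.5, B = 0:
  (A → A): 0.5 ≤ 0.5, so result = 1
  ((A → A) → A): 1 > 0.5, so result = 0.5
  (((A → A) → A) → B): 0.5 > 0, so result = 0
  ((((A → A) → A) → B) → A): 0 ≤ 0.5, so result = 1
  (((((A → A) → A) → B) → A) → B): 1 > 0, so result = 0
  ((((((A → A) → A) → B) → A) → B) → A): 0 ≤ 0.5, so result = 1
  (((((((A → A) → A) → B) → A) → B) → A) → A): 1 > 0.5, so result = 0.5
Checking all 9 assignments confirms none give a value below 0.50.

0.50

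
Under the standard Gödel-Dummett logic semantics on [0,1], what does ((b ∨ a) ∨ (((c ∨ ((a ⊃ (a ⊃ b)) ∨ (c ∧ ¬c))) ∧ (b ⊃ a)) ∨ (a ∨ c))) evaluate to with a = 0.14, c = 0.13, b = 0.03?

(b ∨ a) = max(0.03, 0.14) = 0.14
(a ⊃ b): 0.14 > 0.03, so result = 0.03
(a ⊃ (a ⊃ b)): 0.14 > 0.03, so result = 0.03
¬c: Gödel ¬ of 0.13 = 0 (operand ≠ 0)
(c ∧ ¬c) = min(0.13, 0) = 0
((a ⊃ (a ⊃ b)) ∨ (c ∧ ¬c)) = max(0.03, 0) = 0.03
(c ∨ ((a ⊃ (a ⊃ b)) ∨ (c ∧ ¬c))) = max(0.13, 0.03) = 0.13
(b ⊃ a): 0.03 ≤ 0.14, so result = 1
((c ∨ ((a ⊃ (a ⊃ b)) ∨ (c ∧ ¬c))) ∧ (b ⊃ a)) = min(0.13, 1) = 0.13
(a ∨ c) = max(0.14, 0.13) = 0.14
(((c ∨ ((a ⊃ (a ⊃ b)) ∨ (c ∧ ¬c))) ∧ (b ⊃ a)) ∨ (a ∨ c)) = max(0.13, 0.14) = 0.14
((b ∨ a) ∨ (((c ∨ ((a ⊃ (a ⊃ b)) ∨ (c ∧ ¬c))) ∧ (b ⊃ a)) ∨ (a ∨ c))) = max(0.14, 0.14) = 0.14

0.14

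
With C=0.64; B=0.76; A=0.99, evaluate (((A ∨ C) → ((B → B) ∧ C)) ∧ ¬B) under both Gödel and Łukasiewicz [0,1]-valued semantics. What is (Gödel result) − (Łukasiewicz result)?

-0.24

Gödel evaluation:
  (A ∨ C) = max(0.99, 0.64) = 0.99
  (B → B): 0.76 ≤ 0.76, so result = 1
  ((B → B) ∧ C) = min(1, 0.64) = 0.64
  ((A ∨ C) → ((B → B) ∧ C)): 0.99 > 0.64, so result = 0.64
  ¬B: Gödel ¬ of 0.76 = 0 (operand ≠ 0)
  (((A ∨ C) → ((B → B) ∧ C)) ∧ ¬B) = min(0.64, 0) = 0
  Gödel value = 0
Łukasiewicz evaluation:
  (A ∨ C) = max(0.99, 0.64) = 0.99
  (B → B): min(1, 1 − 0.76 + 0.76) = 1
  ((B → B) ∧ C) = min(1, 0.64) = 0.64
  ((A ∨ C) → ((B → B) ∧ C)): min(1, 1 − 0.99 + 0.64) = 0.65
  ¬B: Łukasiewicz ¬ gives 1 − 0.76 = 0.24
  (((A ∨ C) → ((B → B) ∧ C)) ∧ ¬B) = min(0.65, 0.24) = 0.24
  Łukasiewicz value = 0.24
Difference: 0 − 0.24 = -0.24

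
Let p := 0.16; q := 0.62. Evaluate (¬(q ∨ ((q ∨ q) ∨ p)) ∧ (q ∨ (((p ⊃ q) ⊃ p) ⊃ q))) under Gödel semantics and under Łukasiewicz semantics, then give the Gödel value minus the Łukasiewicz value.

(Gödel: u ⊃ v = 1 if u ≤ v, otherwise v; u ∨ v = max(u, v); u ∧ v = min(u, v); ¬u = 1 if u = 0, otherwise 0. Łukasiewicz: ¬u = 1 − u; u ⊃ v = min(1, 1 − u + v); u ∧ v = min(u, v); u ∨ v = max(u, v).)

Gödel evaluation:
  (q ∨ q) = max(0.62, 0.62) = 0.62
  ((q ∨ q) ∨ p) = max(0.62, 0.16) = 0.62
  (q ∨ ((q ∨ q) ∨ p)) = max(0.62, 0.62) = 0.62
  ¬(q ∨ ((q ∨ q) ∨ p)): Gödel ¬ of 0.62 = 0 (operand ≠ 0)
  (p ⊃ q): 0.16 ≤ 0.62, so result = 1
  ((p ⊃ q) ⊃ p): 1 > 0.16, so result = 0.16
  (((p ⊃ q) ⊃ p) ⊃ q): 0.16 ≤ 0.62, so result = 1
  (q ∨ (((p ⊃ q) ⊃ p) ⊃ q)) = max(0.62, 1) = 1
  (¬(q ∨ ((q ∨ q) ∨ p)) ∧ (q ∨ (((p ⊃ q) ⊃ p) ⊃ q))) = min(0, 1) = 0
  Gödel value = 0
Łukasiewicz evaluation:
  (q ∨ q) = max(0.62, 0.62) = 0.62
  ((q ∨ q) ∨ p) = max(0.62, 0.16) = 0.62
  (q ∨ ((q ∨ q) ∨ p)) = max(0.62, 0.62) = 0.62
  ¬(q ∨ ((q ∨ q) ∨ p)): Łukasiewicz ¬ gives 1 − 0.62 = 0.38
  (p ⊃ q): min(1, 1 − 0.16 + 0.62) = 1
  ((p ⊃ q) ⊃ p): min(1, 1 − 1 + 0.16) = 0.16
  (((p ⊃ q) ⊃ p) ⊃ q): min(1, 1 − 0.16 + 0.62) = 1
  (q ∨ (((p ⊃ q) ⊃ p) ⊃ q)) = max(0.62, 1) = 1
  (¬(q ∨ ((q ∨ q) ∨ p)) ∧ (q ∨ (((p ⊃ q) ⊃ p) ⊃ q))) = min(0.38, 1) = 0.38
  Łukasiewicz value = 0.38
Difference: 0 − 0.38 = -0.38

-0.38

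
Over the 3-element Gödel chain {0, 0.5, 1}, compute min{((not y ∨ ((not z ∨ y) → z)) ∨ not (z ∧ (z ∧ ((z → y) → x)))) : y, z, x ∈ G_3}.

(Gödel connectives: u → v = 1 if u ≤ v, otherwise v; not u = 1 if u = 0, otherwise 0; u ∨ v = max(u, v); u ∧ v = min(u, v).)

0.50

The minimum is attained at y = 1, z = 0.5, x = 0.5:
  not y: Gödel ¬ of 1 = 0 (operand ≠ 0)
  not z: Gödel ¬ of 0.5 = 0 (operand ≠ 0)
  (not z ∨ y) = max(0, 1) = 1
  ((not z ∨ y) → z): 1 > 0.5, so result = 0.5
  (not y ∨ ((not z ∨ y) → z)) = max(0, 0.5) = 0.5
  (z → y): 0.5 ≤ 1, so result = 1
  ((z → y) → x): 1 > 0.5, so result = 0.5
  (z ∧ ((z → y) → x)) = min(0.5, 0.5) = 0.5
  (z ∧ (z ∧ ((z → y) → x))) = min(0.5, 0.5) = 0.5
  not (z ∧ (z ∧ ((z → y) → x))): Gödel ¬ of 0.5 = 0 (operand ≠ 0)
  ((not y ∨ ((not z ∨ y) → z)) ∨ not (z ∧ (z ∧ ((z → y) → x)))) = max(0.5, 0) = 0.5
Checking all 27 assignments confirms none give a value below 0.50.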